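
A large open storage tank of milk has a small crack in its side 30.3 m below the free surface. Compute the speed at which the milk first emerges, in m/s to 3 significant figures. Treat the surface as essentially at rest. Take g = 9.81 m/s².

24.4 m/s

The surface is effectively still and both ends are open, so ½v² = gh and v = √(2·9.81·30.3) = 24.4 m/s.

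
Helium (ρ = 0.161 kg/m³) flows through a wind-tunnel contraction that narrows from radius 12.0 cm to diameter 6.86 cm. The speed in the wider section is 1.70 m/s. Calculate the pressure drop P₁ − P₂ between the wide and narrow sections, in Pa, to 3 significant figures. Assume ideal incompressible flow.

Continuity gives A₁v₁ = A₂v₂, so v₂ = (452 cm²)/(37.0 cm²) × 1.70 m/s = 20.8 m/s.
The pipe is horizontal, so Bernoulli reduces to P₁ + ½ρv₁² = P₂ + ½ρv₂².
P₁ − P₂ = ½·0.161·(20.8² − 1.70²) = ½·0.161·430 = 34.6 Pa.

ΔP ≈ 34.6 Pa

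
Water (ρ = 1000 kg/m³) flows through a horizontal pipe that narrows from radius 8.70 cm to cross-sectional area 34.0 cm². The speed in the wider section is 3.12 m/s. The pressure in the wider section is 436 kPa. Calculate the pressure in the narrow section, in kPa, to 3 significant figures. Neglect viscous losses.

203 kPa

Mass conservation (A₁v₁ = A₂v₂) gives v₂ = 3.12 × 238/34.0 = 21.8 m/s.
Bernoulli (h₁ = h₂): P₁ − P₂ = ½ρ(v₂² − v₁²).
P₂ = P₁ − ½ρ(v₂² − v₁²) = 436000 − ½·1000·(21.8² − 3.12²) = 436000 − 233000 = 203000 Pa.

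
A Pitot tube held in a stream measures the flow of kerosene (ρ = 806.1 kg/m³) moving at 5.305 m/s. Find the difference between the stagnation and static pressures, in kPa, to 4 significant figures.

ΔP = 11.34 kPa

Bernoulli between the free stream and the stagnation point: ½ρv² = P_stag − P_static.
ΔP = ½·806.1·5.305² = 11340 Pa.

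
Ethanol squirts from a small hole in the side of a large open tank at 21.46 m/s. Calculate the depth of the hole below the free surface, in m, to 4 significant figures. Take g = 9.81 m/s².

23.47 m

Torricelli: v = √(2gh), so h = v²/(2g).
h = 21.46²/(2·9.81) = 460.5/19.62 = 23.47 m.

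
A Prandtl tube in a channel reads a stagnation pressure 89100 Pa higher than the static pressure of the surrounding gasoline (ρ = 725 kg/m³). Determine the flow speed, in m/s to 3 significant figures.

The dynamic pressure equals the rise in static pressure at the stagnation point: ΔP = ½ρv².
v = √(2ΔP/ρ) = √(2·89100/725) = 15.7 m/s.

v ≈ 15.7 m/s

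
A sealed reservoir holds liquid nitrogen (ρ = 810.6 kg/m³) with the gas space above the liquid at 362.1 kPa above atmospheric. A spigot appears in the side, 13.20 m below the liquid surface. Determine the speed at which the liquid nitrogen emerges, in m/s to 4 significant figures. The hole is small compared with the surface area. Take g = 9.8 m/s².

v ≈ 33.94 m/s

Take point 1 at the surface (v₁ ≈ 0) and point 2 at the hole (at atmospheric pressure). Bernoulli: P₁ + ρg h = P_atm + ½ρv₂².
With P₁ − P_atm = 362100 Pa, v₂ = √(2gh + 2ΔP/ρ) = √(2·9.8·13.20 + 2·362100/810.6) = 33.94 m/s.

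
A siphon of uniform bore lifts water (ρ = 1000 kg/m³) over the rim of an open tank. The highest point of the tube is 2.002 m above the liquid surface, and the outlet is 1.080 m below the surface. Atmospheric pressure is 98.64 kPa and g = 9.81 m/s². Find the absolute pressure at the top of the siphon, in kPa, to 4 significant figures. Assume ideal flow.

P_top = 68.41 kPa

From the surface to the outlet (both open to atmosphere, surface at rest): v = √(2g·h_out) = √(2·9.81·1.080) = 4.603 m/s.
Continuity keeps v the same throughout the tube; from surface to crest, P_atm + 0 = P_top + ½ρv² + ρg·h_top.
P_top = 98640 − ½·1000·4.603² − 1000·9.81·2.002 = 68410 Pa.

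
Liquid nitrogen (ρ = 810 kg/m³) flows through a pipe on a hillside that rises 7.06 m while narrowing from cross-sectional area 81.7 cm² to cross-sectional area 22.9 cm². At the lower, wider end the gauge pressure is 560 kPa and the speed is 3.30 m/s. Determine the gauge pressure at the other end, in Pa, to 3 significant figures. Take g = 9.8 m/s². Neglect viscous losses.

By continuity, v₂ = v₁·A₁/A₂ = 3.30·(81.7/22.9) = 11.8 m/s.
Energy conservation along the streamline gives P₂ = P₁ − ½ρ(v₂² − v₁²) − ρg(h₂ − h₁).
P₂ = 560000 + ½·810·(3.30² − 11.8²) − 810·9.8·(+7.06) = 560000 + (-51700) − (56000) = 452000 Pa.

P₂ ≈ 452000 Pa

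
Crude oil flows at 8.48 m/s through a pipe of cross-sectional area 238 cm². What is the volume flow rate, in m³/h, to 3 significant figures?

Q ≈ 727 m³/h

Q = A·v = 0.0238 m² × 8.48 m/s = 0.202 m³/s.
Converting: 0.202 m³/s × 3600 = 727 m³/h.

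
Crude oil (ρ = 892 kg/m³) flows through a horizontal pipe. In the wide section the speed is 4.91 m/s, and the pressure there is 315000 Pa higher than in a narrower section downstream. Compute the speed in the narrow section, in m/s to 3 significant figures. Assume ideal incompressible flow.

v₂ ≈ 27.0 m/s

Along the level pipe P + ½ρv² is conserved, hence v₂² = v₁² + 2(P₁ − P₂)/ρ.
v₂ = √(4.91² + 2·315000/892) = √(24.1 + 706) = 27.0 m/s.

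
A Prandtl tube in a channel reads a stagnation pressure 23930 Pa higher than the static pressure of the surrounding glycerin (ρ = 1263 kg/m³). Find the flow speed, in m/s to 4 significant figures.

v = 6.156 m/s

Bernoulli between the free stream and the stagnation point: ½ρv² = P_stag − P_static.
v = √(2ΔP/ρ) = √(2·23930/1263) = 6.156 m/s.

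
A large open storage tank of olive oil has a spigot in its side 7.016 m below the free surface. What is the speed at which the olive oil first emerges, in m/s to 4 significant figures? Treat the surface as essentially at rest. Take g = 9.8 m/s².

v ≈ 11.73 m/s

With the surface at rest and both surface and jet at atmospheric pressure, Bernoulli gives ρg h = ½ρv², so v = √(2gh) = √(2·9.8·7.016) = 11.73 m/s.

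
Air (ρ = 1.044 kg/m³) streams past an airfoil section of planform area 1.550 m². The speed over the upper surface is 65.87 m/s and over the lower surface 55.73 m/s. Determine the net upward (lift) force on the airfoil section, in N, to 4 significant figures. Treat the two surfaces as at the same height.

997.6 N

From P + ½ρv² = const at equal height, P_low − P_up = ½ρ(v_up² − v_low²).
ΔP = ½·1.044·(65.87² − 55.73²) = 643.6 Pa.
Lift = ΔP · A = 643.6 × 1.550 = 997.6 N.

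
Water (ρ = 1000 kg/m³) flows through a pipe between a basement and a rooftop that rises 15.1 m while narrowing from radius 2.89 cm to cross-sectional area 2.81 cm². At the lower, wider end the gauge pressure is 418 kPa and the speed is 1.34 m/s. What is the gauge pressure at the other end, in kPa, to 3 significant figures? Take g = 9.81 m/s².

By continuity, v₂ = v₁·A₁/A₂ = 1.34·(26.2/2.81) = 12.5 m/s.
Applying Bernoulli between the two ends and solving for P₂: P₂ = P₁ + ½ρ(v₁² − v₂²) − ρgΔh.
P₂ = 418000 + ½·1000·(1.34² − 12.5²) − 1000·9.81·(+15.1) = 418000 + (-77400) − (148000) = 192000 Pa.

P₂ ≈ 192 kPa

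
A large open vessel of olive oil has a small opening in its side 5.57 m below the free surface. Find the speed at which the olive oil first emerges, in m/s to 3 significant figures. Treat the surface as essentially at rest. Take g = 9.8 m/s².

10.4 m/s

Torricelli's result v = √(2gh) gives v = √(2·9.8·5.57) = 10.4 m/s.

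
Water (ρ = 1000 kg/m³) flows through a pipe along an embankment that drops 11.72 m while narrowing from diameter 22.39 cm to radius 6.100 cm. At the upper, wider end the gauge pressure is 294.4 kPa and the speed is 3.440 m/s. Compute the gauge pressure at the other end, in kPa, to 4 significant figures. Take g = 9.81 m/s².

348.2 kPa

By continuity, v₂ = v₁·A₁/A₂ = 3.440·(393.7/116.9) = 11.59 m/s.
Applying Bernoulli between the two ends and solving for P₂: P₂ = P₁ + ½ρ(v₁² − v₂²) − ρgΔh.
P₂ = 294400 + ½·1000·(3.440² − 11.59²) − 1000·9.81·(−11.72) = 294400 + (-61210) − (-115000) = 348200 Pa.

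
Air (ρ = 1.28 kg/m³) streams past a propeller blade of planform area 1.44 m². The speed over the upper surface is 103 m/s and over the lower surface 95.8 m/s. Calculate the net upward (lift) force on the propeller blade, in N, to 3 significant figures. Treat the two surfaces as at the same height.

F = 1320 N

The faster flow above has the lower pressure; Bernoulli (same height) gives ΔP = ½ρ(v_up² − v_low²).
ΔP = ½·1.28·(103² − 95.8²) = 916 Pa.
Lift = ΔP · A = 916 × 1.44 = 1320 N.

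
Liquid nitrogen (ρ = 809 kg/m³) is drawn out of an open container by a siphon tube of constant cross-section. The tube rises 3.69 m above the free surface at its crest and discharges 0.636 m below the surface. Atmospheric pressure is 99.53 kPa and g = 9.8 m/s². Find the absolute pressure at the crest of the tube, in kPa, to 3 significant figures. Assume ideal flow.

65.2 kPa

From the surface to the outlet (both open to atmosphere, surface at rest): v = √(2g·h_out) = √(2·9.8·0.636) = 3.53 m/s.
With constant cross-section the crest speed equals v; applying Bernoulli from the surface up to the crest, P_top = P_atm − ½ρv² − ρg·h_top.
P_top = 99530 − ½·809·3.53² − 809·9.8·3.69 = 65200 Pa.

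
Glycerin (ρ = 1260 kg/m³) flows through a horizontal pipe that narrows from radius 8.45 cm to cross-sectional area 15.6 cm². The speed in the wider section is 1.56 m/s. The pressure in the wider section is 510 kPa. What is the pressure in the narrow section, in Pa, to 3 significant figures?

By continuity, v₂ = v₁·A₁/A₂ = 1.56·(224/15.6) = 22.4 m/s.
Along the horizontal streamline, P + ½ρv² is constant.
P₂ = P₁ − ½ρ(v₂² − v₁²) = 510000 − ½·1260·(22.4² − 1.56²) = 510000 − 315000 = 195000 Pa.

P₂ ≈ 195000 Pa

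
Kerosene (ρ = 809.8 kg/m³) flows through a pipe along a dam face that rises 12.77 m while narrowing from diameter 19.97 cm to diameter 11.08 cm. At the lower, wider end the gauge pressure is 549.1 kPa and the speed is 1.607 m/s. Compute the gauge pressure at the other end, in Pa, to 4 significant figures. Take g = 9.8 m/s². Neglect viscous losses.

By continuity, v₂ = v₁·A₁/A₂ = 1.607·(313.2/96.42) = 5.220 m/s.
Applying Bernoulli between the two ends and solving for P₂: P₂ = P₁ + ½ρ(v₁² − v₂²) − ρgΔh.
P₂ = 549100 + ½·809.8·(1.607² − 5.220²) − 809.8·9.8·(+12.77) = 549100 + (-9988) − (101300) = 437800 Pa.

P₂ ≈ 437800 Pa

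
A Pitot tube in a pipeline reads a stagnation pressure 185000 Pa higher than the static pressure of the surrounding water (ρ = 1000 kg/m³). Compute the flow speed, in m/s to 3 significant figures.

Bernoulli between the free stream and the stagnation point: ½ρv² = P_stag − P_static.
v = √(2ΔP/ρ) = √(2·185000/1000) = 19.2 m/s.

v ≈ 19.2 m/s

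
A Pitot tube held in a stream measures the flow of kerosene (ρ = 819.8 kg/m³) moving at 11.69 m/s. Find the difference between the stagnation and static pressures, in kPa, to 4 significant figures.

ΔP ≈ 56.02 kPa

At the stagnation point the flow is brought to rest, so Bernoulli gives P_stag − P_static = ½ρv².
ΔP = ½·819.8·11.69² = 56020 Pa.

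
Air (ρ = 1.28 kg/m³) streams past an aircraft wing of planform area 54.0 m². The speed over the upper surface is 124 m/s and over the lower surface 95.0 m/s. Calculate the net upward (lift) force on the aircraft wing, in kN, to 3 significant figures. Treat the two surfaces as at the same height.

219 kN

The faster flow above has the lower pressure; Bernoulli (same height) gives ΔP = ½ρ(v_up² − v_low²).
ΔP = ½·1.28·(124² − 95.0²) = 4060 Pa.
Lift = ΔP · A = 4060 × 54.0 = 219000 N.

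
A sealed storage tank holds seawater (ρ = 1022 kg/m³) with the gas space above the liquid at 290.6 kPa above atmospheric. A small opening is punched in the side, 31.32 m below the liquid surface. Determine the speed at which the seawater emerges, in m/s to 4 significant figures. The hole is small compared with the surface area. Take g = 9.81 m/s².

Take point 1 at the surface (v₁ ≈ 0) and point 2 at the hole (at atmospheric pressure). Bernoulli: P₁ + ρg h = P_atm + ½ρv₂².
With P₁ − P_atm = 290600 Pa, v₂ = √(2gh + 2ΔP/ρ) = √(2·9.81·31.32 + 2·290600/1022) = 34.40 m/s.

v ≈ 34.40 m/s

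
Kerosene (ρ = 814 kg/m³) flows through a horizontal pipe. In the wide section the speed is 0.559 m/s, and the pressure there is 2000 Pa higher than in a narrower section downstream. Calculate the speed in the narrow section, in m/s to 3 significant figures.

v₂ ≈ 2.29 m/s

With h₁ = h₂, rearranging Bernoulli gives v₂ = √(v₁² + 2ΔP/ρ).
v₂ = √(0.559² + 2·2000/814) = √(0.312 + 4.91) = 2.29 m/s.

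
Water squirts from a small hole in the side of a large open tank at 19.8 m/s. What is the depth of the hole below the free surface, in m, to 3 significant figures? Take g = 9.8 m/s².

Inverting v = √(2gh) gives h = v² / 2g.
h = 19.8²/(2·9.8) = 392/19.60 = 20.0 m.

h = 20.0 m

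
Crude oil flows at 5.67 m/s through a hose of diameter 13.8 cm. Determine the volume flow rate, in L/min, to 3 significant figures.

Q = A·v = 0.0150 m² × 5.67 m/s = 0.0848 m³/s.
Converting: 0.0848 m³/s × 60000 = 5090 L/min.

Q ≈ 5090 L/min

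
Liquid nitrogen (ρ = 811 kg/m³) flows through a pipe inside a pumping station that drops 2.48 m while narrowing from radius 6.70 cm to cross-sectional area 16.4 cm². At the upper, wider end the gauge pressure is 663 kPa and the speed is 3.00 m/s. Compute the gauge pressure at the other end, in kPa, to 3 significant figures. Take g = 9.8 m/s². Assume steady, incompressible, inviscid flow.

The volume flow rate is constant, so v₂ = (A₁/A₂)v₁ = (141/16.4)·3.00 = 25.8 m/s.
Bernoulli: P₁ + ½ρv₁² + ρg h₁ = P₂ + ½ρv₂² + ρg h₂, so P₂ = P₁ + ½ρ(v₁² − v₂²) − ρg(h₂ − h₁).
P₂ = 663000 + ½·811·(3.00² − 25.8²) − 811·9.8·(−2.48) = 663000 + (-266000) − (-19700) = 416000 Pa.

P₂ ≈ 416 kPa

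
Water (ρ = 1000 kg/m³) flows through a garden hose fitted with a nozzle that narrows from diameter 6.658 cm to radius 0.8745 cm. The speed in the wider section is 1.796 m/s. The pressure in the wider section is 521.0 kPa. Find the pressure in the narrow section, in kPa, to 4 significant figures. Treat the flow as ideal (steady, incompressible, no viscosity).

P₂ ≈ 183.9 kPa

Continuity gives A₁v₁ = A₂v₂, so v₂ = (34.82 cm²)/(2.403 cm²) × 1.796 m/s = 26.03 m/s.
With no height change, Bernoulli's equation is P₁ + ½ρv₁² = P₂ + ½ρv₂².
P₂ = P₁ − ½ρ(v₂² − v₁²) = 521000 − ½·1000·(26.03² − 1.796²) = 521000 − 337100 = 183900 Pa.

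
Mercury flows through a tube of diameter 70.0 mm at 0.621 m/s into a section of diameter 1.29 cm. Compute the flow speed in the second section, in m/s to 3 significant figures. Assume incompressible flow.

By continuity, v₂ = v₁·A₁/A₂ = 0.621·(38.5/1.31) = 18.3 m/s.

v₂ ≈ 18.3 m/s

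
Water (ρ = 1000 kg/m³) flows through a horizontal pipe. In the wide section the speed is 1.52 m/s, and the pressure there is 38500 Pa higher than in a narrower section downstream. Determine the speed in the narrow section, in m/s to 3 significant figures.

v₂ ≈ 8.91 m/s

With h₁ = h₂, rearranging Bernoulli gives v₂ = √(v₁² + 2ΔP/ρ).
v₂ = √(1.52² + 2·38500/1000) = √(2.31 + 77.0) = 8.91 m/s.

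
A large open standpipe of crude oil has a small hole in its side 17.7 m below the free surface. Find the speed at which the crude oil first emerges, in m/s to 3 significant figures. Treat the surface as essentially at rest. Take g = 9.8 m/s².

The surface is effectively still and both ends are open, so ½v² = gh and v = √(2·9.8·17.7) = 18.6 m/s.

v ≈ 18.6 m/s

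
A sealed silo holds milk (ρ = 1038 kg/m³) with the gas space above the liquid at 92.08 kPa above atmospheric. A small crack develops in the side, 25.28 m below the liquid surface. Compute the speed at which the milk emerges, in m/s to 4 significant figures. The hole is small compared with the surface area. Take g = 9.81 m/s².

Take point 1 at the surface (v₁ ≈ 0) and point 2 at the hole (at atmospheric pressure). Bernoulli: P₁ + ρg h = P_atm + ½ρv₂².
With P₁ − P_atm = 92080 Pa, v₂ = √(2gh + 2ΔP/ρ) = √(2·9.81·25.28 + 2·92080/1038) = 25.95 m/s.

v ≈ 25.95 m/s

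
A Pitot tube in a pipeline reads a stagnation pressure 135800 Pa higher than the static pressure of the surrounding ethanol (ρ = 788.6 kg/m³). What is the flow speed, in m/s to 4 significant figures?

The dynamic pressure equals the rise in static pressure at the stagnation point: ΔP = ½ρv².
v = √(2ΔP/ρ) = √(2·135800/788.6) = 18.56 m/s.

v = 18.56 m/s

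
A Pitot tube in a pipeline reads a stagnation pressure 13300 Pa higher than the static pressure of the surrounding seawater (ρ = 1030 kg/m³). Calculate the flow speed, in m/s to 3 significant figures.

Bernoulli between the free stream and the stagnation point: ½ρv² = P_stag − P_static.
v = √(2ΔP/ρ) = √(2·13300/1030) = 5.08 m/s.

v ≈ 5.08 m/s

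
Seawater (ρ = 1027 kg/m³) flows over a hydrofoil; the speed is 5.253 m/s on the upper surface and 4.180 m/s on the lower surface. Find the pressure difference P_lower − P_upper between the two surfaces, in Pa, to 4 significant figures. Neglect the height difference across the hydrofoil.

ΔP = 5197 Pa

With negligible Δh, P + ½ρv² is constant, so P_low − P_up = ½ρ(v_up² − v_low²).
ΔP = ½·1027·(5.253² − 4.180²) = 5197 Pa.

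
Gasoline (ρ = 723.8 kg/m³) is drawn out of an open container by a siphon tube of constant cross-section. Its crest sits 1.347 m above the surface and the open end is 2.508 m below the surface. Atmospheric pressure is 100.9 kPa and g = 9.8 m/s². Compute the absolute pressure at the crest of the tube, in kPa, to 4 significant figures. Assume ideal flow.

From the surface to the outlet (both open to atmosphere, surface at rest): v = √(2g·h_out) = √(2·9.8·2.508) = 7.011 m/s.
With constant cross-section the crest speed equals v; applying Bernoulli from the surface up to the crest, P_top = P_atm − ½ρv² − ρg·h_top.
P_top = 100900 − ½·723.8·7.011² − 723.8·9.8·1.347 = 73560 Pa.

P_top ≈ 73.56 kPa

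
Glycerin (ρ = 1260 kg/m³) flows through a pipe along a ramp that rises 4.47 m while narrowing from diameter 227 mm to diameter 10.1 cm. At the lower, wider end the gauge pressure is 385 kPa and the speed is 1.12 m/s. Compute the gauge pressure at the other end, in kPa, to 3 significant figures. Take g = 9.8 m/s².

P₂ ≈ 310 kPa

Continuity gives A₁v₁ = A₂v₂, so v₂ = (405 cm²)/(80.1 cm²) × 1.12 m/s = 5.66 m/s.
Applying Bernoulli between the two ends and solving for P₂: P₂ = P₁ + ½ρ(v₁² − v₂²) − ρgΔh.
P₂ = 385000 + ½·1260·(1.12² − 5.66²) − 1260·9.8·(+4.47) = 385000 + (-19400) − (55200) = 310000 Pa.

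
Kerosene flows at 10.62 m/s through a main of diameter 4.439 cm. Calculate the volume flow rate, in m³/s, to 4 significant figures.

Q = 0.01644 m³/s

Q = A·v = 0.001548 m² × 10.62 m/s = 0.01644 m³/s.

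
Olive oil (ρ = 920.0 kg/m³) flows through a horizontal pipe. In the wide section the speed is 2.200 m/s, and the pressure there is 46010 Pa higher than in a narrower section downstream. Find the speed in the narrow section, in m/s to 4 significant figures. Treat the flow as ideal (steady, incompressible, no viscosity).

10.24 m/s

With h₁ = h₂, rearranging Bernoulli gives v₂ = √(v₁² + 2ΔP/ρ).
v₂ = √(2.200² + 2·46010/920.0) = √(4.840 + 100.0) = 10.24 m/s.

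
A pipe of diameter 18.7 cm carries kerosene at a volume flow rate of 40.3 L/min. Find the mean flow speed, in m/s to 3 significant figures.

Q = 40.3 L/min = 0.000672 m³/s.
v = Q/A = 0.000672 / 0.0275 = 0.0245 m/s.

v = 0.0245 m/s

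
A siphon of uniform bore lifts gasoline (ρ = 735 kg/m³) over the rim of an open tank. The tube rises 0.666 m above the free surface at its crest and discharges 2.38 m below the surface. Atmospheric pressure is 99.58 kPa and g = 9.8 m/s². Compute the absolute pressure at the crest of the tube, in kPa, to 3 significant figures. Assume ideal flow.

P_top = 77.6 kPa

Bernoulli surface→outlet gives ½v² = g·h_out, so v = √(2·9.8·2.38) = 6.83 m/s.
The bore is uniform, so the speed at the crest is the same v. Bernoulli surface→crest: P_atm = P_top + ½ρv² + ρg·h_top.
P_top = 99580 − ½·735·6.83² − 735·9.8·0.666 = 77600 Pa.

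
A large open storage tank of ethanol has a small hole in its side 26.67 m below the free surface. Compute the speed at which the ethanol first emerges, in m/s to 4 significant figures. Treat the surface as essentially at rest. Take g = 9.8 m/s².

Bernoulli from surface to hole (P equal, v_surface ≈ 0): v = √(2gh) = √(2×9.8×26.67) = 22.86 m/s.

v ≈ 22.86 m/s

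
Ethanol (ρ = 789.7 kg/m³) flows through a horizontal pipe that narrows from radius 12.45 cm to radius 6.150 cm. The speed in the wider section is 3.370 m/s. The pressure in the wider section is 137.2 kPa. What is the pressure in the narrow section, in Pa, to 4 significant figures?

Mass conservation (A₁v₁ = A₂v₂) gives v₂ = 3.370 × 487.0/118.8 = 13.81 m/s.
Bernoulli (h₁ = h₂): P₁ − P₂ = ½ρ(v₂² − v₁²).
P₂ = P₁ − ½ρ(v₂² − v₁²) = 137200 − ½·789.7·(13.81² − 3.370²) = 137200 − 70830 = 66370 Pa.

P₂ ≈ 66370 Pa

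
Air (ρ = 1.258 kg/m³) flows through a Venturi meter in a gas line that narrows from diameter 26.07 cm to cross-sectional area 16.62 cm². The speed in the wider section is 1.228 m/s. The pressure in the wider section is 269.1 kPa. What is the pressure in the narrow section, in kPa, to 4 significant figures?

P₂ = 268.1 kPa

Continuity gives A₁v₁ = A₂v₂, so v₂ = (533.8 cm²)/(16.62 cm²) × 1.228 m/s = 39.44 m/s.
The pipe is horizontal, so Bernoulli reduces to P₁ + ½ρv₁² = P₂ + ½ρv₂².
P₂ = P₁ − ½ρ(v₂² − v₁²) = 269100 − ½·1.258·(39.44² − 1.228²) = 269100 − 977.5 = 268100 Pa.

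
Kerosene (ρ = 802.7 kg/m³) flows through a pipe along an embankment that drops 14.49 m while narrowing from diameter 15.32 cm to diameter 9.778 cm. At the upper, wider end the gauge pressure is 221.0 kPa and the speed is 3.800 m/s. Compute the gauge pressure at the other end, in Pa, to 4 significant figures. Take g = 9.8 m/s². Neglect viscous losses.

P₂ ≈ 305900 Pa

By continuity, v₂ = v₁·A₁/A₂ = 3.800·(184.3/75.09) = 9.328 m/s.
Applying Bernoulli between the two ends and solving for P₂: P₂ = P₁ + ½ρ(v₁² − v₂²) − ρgΔh.
P₂ = 221000 + ½·802.7·(3.800² − 9.328²) − 802.7·9.8·(−14.49) = 221000 + (-29130) − (-114000) = 305900 Pa.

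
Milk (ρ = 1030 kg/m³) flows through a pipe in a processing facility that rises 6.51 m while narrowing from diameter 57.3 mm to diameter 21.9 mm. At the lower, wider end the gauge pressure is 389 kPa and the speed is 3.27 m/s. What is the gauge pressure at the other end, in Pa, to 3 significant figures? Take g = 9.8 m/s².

P₂ = 70700 Pa

Continuity gives A₁v₁ = A₂v₂, so v₂ = (25.8 cm²)/(3.77 cm²) × 3.27 m/s = 22.4 m/s.
Applying Bernoulli between the two ends and solving for P₂: P₂ = P₁ + ½ρ(v₁² − v₂²) − ρgΔh.
P₂ = 389000 + ½·1030·(3.27² − 22.4²) − 1030·9.8·(+6.51) = 389000 + (-253000) − (65700) = 70700 Pa.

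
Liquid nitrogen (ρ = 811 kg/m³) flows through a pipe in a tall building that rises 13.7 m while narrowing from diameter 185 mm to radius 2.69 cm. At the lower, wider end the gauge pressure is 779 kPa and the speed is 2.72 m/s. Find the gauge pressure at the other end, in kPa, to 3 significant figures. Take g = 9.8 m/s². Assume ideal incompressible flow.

Continuity gives A₁v₁ = A₂v₂, so v₂ = (269 cm²)/(22.7 cm²) × 2.72 m/s = 32.2 m/s.
Bernoulli: P₁ + ½ρv₁² + ρg h₁ = P₂ + ½ρv₂² + ρg h₂, so P₂ = P₁ + ½ρ(v₁² − v₂²) − ρg(h₂ − h₁).
P₂ = 779000 + ½·811·(2.72² − 32.2²) − 811·9.8·(+13.7) = 779000 + (-416000) − (109000) = 254000 Pa.

254 kPa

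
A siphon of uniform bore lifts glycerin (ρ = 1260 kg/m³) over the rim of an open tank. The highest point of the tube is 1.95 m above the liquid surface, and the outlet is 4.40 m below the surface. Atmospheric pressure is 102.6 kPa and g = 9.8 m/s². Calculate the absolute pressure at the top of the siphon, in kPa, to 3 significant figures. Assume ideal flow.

The outlet speed comes from Torricelli: v = √(2g·4.40) = 9.29 m/s.
Continuity keeps v the same throughout the tube; from surface to crest, P_atm + 0 = P_top + ½ρv² + ρg·h_top.
P_top = 102600 − ½·1260·9.29² − 1260·9.8·1.95 = 24200 Pa.

24.2 kPa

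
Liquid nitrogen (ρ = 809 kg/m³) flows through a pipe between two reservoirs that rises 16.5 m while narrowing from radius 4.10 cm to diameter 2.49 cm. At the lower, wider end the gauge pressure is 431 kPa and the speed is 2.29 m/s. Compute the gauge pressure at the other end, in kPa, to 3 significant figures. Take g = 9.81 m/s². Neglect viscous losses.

P₂ ≈ 52.7 kPa

By continuity, v₂ = v₁·A₁/A₂ = 2.29·(52.8/4.87) = 24.8 m/s.
Bernoulli: P₁ + ½ρv₁² + ρg h₁ = P₂ + ½ρv₂² + ρg h₂, so P₂ = P₁ + ½ρ(v₁² − v₂²) − ρg(h₂ − h₁).
P₂ = 431000 + ½·809·(2.29² − 24.8²) − 809·9.81·(+16.5) = 431000 + (-247000) − (131000) = 52700 Pa.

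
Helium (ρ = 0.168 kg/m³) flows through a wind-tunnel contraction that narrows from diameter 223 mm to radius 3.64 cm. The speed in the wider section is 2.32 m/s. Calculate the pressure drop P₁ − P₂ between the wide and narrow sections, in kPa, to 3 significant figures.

0.0394 kPa

By continuity, v₂ = v₁·A₁/A₂ = 2.32·(391/41.6) = 21.8 m/s.
With no height change, Bernoulli's equation is P₁ + ½ρv₁² = P₂ + ½ρv₂².
P₁ − P₂ = ½·0.168·(21.8² − 2.32²) = ½·0.168·468 = 39.4 Pa.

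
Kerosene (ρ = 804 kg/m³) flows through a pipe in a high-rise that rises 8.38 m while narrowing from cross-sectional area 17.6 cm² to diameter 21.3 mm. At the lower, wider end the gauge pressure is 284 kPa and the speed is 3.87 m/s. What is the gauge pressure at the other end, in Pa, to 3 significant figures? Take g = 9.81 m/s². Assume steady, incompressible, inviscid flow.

P₂ ≈ 77000 Pa

Mass conservation (A₁v₁ = A₂v₂) gives v₂ = 3.87 × 17.6/3.56 = 19.1 m/s.
Bernoulli: P₁ + ½ρv₁² + ρg h₁ = P₂ + ½ρv₂² + ρg h₂, so P₂ = P₁ + ½ρ(v₁² − v₂²) − ρg(h₂ − h₁).
P₂ = 284000 + ½·804·(3.87² − 19.1²) − 804·9.81·(+8.38) = 284000 + (-141000) − (66100) = 77000 Pa.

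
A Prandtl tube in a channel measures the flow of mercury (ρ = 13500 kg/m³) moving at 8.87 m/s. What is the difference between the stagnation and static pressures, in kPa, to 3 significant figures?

ΔP ≈ 531 kPa

The dynamic pressure equals the rise in static pressure at the stagnation point: ΔP = ½ρv².
ΔP = ½·13500·8.87² = 531000 Pa.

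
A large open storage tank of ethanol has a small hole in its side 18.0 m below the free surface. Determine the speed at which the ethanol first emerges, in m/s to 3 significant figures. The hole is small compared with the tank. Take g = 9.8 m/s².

v ≈ 18.8 m/s

Torricelli's result v = √(2gh) gives v = √(2·9.8·18.0) = 18.8 m/s.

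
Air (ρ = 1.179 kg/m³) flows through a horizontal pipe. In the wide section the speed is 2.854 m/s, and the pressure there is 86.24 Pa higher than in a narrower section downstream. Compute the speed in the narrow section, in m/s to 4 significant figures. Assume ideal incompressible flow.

12.43 m/s

With h₁ = h₂, rearranging Bernoulli gives v₂ = √(v₁² + 2ΔP/ρ).
v₂ = √(2.854² + 2·86.24/1.179) = √(8.145 + 146.3) = 12.43 m/s.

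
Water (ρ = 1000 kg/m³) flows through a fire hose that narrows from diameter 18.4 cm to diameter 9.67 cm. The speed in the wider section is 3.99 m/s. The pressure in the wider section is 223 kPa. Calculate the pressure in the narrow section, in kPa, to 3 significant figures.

By continuity, v₂ = v₁·A₁/A₂ = 3.99·(266/73.4) = 14.4 m/s.
Along the horizontal streamline, P + ½ρv² is constant.
P₂ = P₁ − ½ρ(v₂² − v₁²) = 223000 − ½·1000·(14.4² − 3.99²) = 223000 − 96400 = 127000 Pa.

P₂ = 127 kPa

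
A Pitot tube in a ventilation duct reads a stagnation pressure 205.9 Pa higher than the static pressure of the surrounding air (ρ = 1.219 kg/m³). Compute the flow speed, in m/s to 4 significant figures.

v ≈ 18.38 m/s

At the stagnation point the flow is brought to rest, so Bernoulli gives P_stag − P_static = ½ρv².
v = √(2ΔP/ρ) = √(2·205.9/1.219) = 18.38 m/s.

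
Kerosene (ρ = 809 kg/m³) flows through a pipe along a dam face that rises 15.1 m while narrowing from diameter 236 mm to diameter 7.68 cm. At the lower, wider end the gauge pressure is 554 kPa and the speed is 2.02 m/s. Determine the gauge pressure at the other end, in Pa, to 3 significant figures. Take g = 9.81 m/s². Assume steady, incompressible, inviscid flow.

P₂ ≈ 289000 Pa

The volume flow rate is constant, so v₂ = (A₁/A₂)v₁ = (437/46.3)·2.02 = 19.1 m/s.
Bernoulli: P₁ + ½ρv₁² + ρg h₁ = P₂ + ½ρv₂² + ρg h₂, so P₂ = P₁ + ½ρ(v₁² − v₂²) − ρg(h₂ − h₁).
P₂ = 554000 + ½·809·(2.02² − 19.1²) − 809·9.81·(+15.1) = 554000 + (-146000) − (120000) = 289000 Pa.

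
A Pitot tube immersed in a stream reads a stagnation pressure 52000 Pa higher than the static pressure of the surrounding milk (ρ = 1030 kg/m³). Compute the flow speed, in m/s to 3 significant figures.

At the stagnation point the flow is brought to rest, so Bernoulli gives P_stag − P_static = ½ρv².
v = √(2ΔP/ρ) = √(2·52000/1030) = 10.0 m/s.

v = 10.0 m/s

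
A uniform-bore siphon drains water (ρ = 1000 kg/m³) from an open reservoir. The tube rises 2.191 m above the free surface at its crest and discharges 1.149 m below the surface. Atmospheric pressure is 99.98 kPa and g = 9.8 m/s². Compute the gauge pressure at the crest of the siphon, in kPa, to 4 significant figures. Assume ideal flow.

-32.73 kPa

The outlet speed comes from Torricelli: v = √(2g·1.149) = 4.746 m/s.
Continuity keeps v the same throughout the tube; from surface to crest, P_atm + 0 = P_top + ½ρv² + ρg·h_top.
P_top = 99980 − ½·1000·4.746² − 1000·9.8·2.191 = 67250 Pa. So P_gauge = P_top − P_atm = -32730 Pa.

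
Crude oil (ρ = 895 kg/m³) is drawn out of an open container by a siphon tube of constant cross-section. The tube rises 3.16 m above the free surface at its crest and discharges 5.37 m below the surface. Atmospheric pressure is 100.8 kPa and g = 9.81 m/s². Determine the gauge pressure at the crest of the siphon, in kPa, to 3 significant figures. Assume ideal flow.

-74.9 kPa

Bernoulli surface→outlet gives ½v² = g·h_out, so v = √(2·9.81·5.37) = 10.3 m/s.
Continuity keeps v the same throughout the tube; from surface to crest, P_atm + 0 = P_top + ½ρv² + ρg·h_top.
P_top = 100800 − ½·895·10.3² − 895·9.81·3.16 = 25900 Pa. So P_gauge = P_top − P_atm = -74900 Pa.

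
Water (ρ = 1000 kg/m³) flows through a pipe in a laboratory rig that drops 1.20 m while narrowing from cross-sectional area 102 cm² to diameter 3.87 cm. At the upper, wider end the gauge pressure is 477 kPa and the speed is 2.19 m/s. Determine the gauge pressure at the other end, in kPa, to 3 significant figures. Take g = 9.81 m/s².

P₂ = 311 kPa

By continuity, v₂ = v₁·A₁/A₂ = 2.19·(102/11.8) = 19.0 m/s.
Applying Bernoulli between the two ends and solving for P₂: P₂ = P₁ + ½ρ(v₁² − v₂²) − ρgΔh.
P₂ = 477000 + ½·1000·(2.19² − 19.0²) − 1000·9.81·(−1.20) = 477000 + (-178000) − (-11800) = 311000 Pa.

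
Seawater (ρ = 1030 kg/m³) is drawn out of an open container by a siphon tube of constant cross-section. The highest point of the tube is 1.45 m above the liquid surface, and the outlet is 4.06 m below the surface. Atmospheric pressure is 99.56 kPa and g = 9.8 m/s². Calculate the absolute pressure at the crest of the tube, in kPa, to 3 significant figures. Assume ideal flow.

P_top = 43.9 kPa

Bernoulli surface→outlet gives ½v² = g·h_out, so v = √(2·9.8·4.06) = 8.92 m/s.
With constant cross-section the crest speed equals v; applying Bernoulli from the surface up to the crest, P_top = P_atm − ½ρv² − ρg·h_top.
P_top = 99560 − ½·1030·8.92² − 1030·9.8·1.45 = 43900 Pa.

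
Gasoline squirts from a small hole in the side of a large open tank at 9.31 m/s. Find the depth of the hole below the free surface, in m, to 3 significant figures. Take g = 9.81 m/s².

For a small hole in a large open tank, ½v² = gh, giving h = v²/(2g).
h = 9.31²/(2·9.81) = 86.7/19.62 = 4.42 m.

4.42 m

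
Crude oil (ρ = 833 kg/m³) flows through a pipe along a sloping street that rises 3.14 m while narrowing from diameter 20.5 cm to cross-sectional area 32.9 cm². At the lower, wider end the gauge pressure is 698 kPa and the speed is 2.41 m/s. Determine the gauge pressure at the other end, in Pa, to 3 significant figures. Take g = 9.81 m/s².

P₂ ≈ 431000 Pa

The volume flow rate is constant, so v₂ = (A₁/A₂)v₁ = (330/32.9)·2.41 = 24.2 m/s.
Applying Bernoulli between the two ends and solving for P₂: P₂ = P₁ + ½ρ(v₁² − v₂²) − ρgΔh.
P₂ = 698000 + ½·833·(2.41² − 24.2²) − 833·9.81·(+3.14) = 698000 + (-241000) − (25700) = 431000 Pa.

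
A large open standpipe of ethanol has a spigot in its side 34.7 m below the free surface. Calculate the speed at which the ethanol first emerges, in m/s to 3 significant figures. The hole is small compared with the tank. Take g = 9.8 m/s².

The surface is effectively still and both ends are open, so ½v² = gh and v = √(2·9.8·34.7) = 26.1 m/s.

v ≈ 26.1 m/s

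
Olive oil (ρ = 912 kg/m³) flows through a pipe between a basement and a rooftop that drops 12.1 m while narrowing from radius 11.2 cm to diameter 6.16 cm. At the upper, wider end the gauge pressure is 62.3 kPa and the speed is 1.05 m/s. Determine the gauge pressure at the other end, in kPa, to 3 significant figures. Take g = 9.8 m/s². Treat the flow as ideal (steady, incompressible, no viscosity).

P₂ ≈ 83.0 kPa

Mass conservation (A₁v₁ = A₂v₂) gives v₂ = 1.05 × 394/29.8 = 13.9 m/s.
Bernoulli: P₁ + ½ρv₁² + ρg h₁ = P₂ + ½ρv₂² + ρg h₂, so P₂ = P₁ + ½ρ(v₁² − v₂²) − ρg(h₂ − h₁).
P₂ = 62300 + ½·912·(1.05² − 13.9²) − 912·9.8·(−12.1) = 62300 + (-87400) − (-108000) = 83000 Pa.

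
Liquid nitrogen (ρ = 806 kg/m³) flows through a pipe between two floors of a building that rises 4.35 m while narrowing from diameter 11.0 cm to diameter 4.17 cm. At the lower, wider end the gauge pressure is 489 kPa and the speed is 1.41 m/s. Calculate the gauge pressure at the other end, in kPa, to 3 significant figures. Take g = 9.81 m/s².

P₂ ≈ 417 kPa

The volume flow rate is constant, so v₂ = (A₁/A₂)v₁ = (95.0/13.7)·1.41 = 9.81 m/s.
Applying Bernoulli between the two ends and solving for P₂: P₂ = P₁ + ½ρ(v₁² − v₂²) − ρgΔh.
P₂ = 489000 + ½·806·(1.41² − 9.81²) − 806·9.81·(+4.35) = 489000 + (-38000) − (34400) = 417000 Pa.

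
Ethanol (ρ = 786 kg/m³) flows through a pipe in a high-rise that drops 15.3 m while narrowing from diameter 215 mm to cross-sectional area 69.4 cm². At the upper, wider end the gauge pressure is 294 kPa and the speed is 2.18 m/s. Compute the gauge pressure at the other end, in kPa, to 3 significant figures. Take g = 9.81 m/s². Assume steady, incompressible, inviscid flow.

The volume flow rate is constant, so v₂ = (A₁/A₂)v₁ = (363/69.4)·2.18 = 11.4 m/s.
Applying Bernoulli between the two ends and solving for P₂: P₂ = P₁ + ½ρ(v₁² − v₂²) − ρgΔh.
P₂ = 294000 + ½·786·(2.18² − 11.4²) − 786·9.81·(−15.3) = 294000 + (-49200) − (-118000) = 363000 Pa.

P₂ ≈ 363 kPa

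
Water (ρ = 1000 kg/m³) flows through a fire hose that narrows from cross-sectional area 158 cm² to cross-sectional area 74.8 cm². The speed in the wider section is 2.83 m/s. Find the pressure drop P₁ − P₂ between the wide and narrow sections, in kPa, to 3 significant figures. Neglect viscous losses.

Continuity gives A₁v₁ = A₂v₂, so v₂ = (158 cm²)/(74.8 cm²) × 2.83 m/s = 5.98 m/s.
Along the horizontal streamline, P + ½ρv² is constant.
P₁ − P₂ = ½·1000·(5.98² − 2.83²) = ½·1000·27.7 = 13900 Pa.

ΔP ≈ 13.9 kPa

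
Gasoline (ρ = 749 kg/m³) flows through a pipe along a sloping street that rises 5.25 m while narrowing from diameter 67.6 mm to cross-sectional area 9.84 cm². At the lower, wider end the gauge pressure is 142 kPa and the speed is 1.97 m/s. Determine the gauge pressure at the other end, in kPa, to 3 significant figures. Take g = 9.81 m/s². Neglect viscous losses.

P₂ ≈ 85.5 kPa

Continuity gives A₁v₁ = A₂v₂, so v₂ = (35.9 cm²)/(9.84 cm²) × 1.97 m/s = 7.19 m/s.
Energy conservation along the streamline gives P₂ = P₁ − ½ρ(v₂² − v₁²) − ρg(h₂ − h₁).
P₂ = 142000 + ½·749·(1.97² − 7.19²) − 749·9.81·(+5.25) = 142000 + (-17900) − (38600) = 85500 Pa.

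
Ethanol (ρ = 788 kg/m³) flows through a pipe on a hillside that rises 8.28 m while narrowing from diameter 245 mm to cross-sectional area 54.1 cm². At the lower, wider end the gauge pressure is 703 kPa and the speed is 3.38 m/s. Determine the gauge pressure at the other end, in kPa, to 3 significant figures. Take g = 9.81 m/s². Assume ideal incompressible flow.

302 kPa

By continuity, v₂ = v₁·A₁/A₂ = 3.38·(471/54.1) = 29.5 m/s.
Applying Bernoulli between the two ends and solving for P₂: P₂ = P₁ + ½ρ(v₁² − v₂²) − ρgΔh.
P₂ = 703000 + ½·788·(3.38² − 29.5²) − 788·9.81·(+8.28) = 703000 + (-337000) − (64000) = 302000 Pa.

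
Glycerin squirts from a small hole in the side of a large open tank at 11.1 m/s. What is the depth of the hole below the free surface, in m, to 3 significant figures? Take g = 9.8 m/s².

h ≈ 6.29 m

For a small hole in a large open tank, ½v² = gh, giving h = v²/(2g).
h = 11.1²/(2·9.8) = 123/19.60 = 6.29 m.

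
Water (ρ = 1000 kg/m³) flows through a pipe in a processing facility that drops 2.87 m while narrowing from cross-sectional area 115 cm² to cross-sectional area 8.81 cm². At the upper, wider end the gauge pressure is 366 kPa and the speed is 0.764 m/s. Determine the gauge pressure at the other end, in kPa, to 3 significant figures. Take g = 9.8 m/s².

P₂ ≈ 345 kPa

The volume flow rate is constant, so v₂ = (A₁/A₂)v₁ = (115/8.81)·0.764 = 9.97 m/s.
Applying Bernoulli between the two ends and solving for P₂: P₂ = P₁ + ½ρ(v₁² − v₂²) − ρgΔh.
P₂ = 366000 + ½·1000·(0.764² − 9.97²) − 1000·9.8·(−2.87) = 366000 + (-49400) − (-28100) = 345000 Pa.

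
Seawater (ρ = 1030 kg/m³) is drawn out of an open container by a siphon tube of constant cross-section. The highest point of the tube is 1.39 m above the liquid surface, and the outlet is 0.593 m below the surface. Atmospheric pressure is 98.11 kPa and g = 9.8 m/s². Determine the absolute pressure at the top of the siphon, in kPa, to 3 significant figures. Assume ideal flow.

From the surface to the outlet (both open to atmosphere, surface at rest): v = √(2g·h_out) = √(2·9.8·0.593) = 3.41 m/s.
Continuity keeps v the same throughout the tube; from surface to crest, P_atm + 0 = P_top + ½ρv² + ρg·h_top.
P_top = 98110 − ½·1030·3.41² − 1030·9.8·1.39 = 78100 Pa.

78.1 kPa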